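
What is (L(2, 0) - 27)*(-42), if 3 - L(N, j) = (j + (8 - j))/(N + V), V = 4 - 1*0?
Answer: 1064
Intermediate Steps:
V = 4 (V = 4 + 0 = 4)
L(N, j) = 3 - 8/(4 + N) (L(N, j) = 3 - (j + (8 - j))/(N + 4) = 3 - 8/(4 + N))
(L(2, 0) - 27)*(-42) = ((4 + 3*2)/(4 + 2) - 27)*(-42) = ((4 + 6)/6 - 27)*(-42) = ((⅙)*10 - 27)*(-42) = (5/3 - 27)*(-42) = -76/3*(-42) = 1064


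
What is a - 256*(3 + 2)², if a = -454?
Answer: -6854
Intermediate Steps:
a - 256*(3 + 2)² = -454 - 256*(3 + 2)² = -454 - 256*5² = -454 - 256*25 = -454 - 6400 = -6854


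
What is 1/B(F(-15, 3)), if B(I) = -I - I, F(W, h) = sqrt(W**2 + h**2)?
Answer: -sqrt(26)/156 ≈ -0.032686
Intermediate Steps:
B(I) = -2*I
1/B(F(-15, 3)) = 1/(-2*sqrt((-15)**2 + 3**2)) = 1/(-2*sqrt(225 + 9)) = 1/(-6*sqrt(26)) = -sqrt(26)/156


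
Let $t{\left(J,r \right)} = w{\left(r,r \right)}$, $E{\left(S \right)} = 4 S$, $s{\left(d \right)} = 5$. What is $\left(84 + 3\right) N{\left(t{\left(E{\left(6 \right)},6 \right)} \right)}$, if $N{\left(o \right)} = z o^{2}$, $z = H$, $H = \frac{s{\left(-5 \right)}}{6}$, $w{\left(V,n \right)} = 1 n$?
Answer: $2610$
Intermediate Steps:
$w{\left(V,n \right)} = n$
$t{\left(J,r \right)} = r$
$H = \frac{5}{6} \approx 0.83333$
$z = \frac{5}{6} \approx 0.83333$
$N{\left(o \right)} = \frac{5 o^{2}}{6}$
$\left(84 + 3\right) N{\left(t{\left(E{\left(6 \right)},6 \right)} \right)} = \left(84 + 3\right) \frac{5 \cdot 6^{2}}{6} = 87 \cdot \frac{5}{6} \cdot 36 = 87 \cdot 30 = 2610$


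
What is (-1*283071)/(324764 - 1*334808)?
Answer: 94357/3348 ≈ 28.183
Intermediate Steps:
(-1*283071)/(324764 - 1*334808) = -283071/(324764 - 334808) = -283071/(-10044) = -283071*(-1/10044) = 94357/3348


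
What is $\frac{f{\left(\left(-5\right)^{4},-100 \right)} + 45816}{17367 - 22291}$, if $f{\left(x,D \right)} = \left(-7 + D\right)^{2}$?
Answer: $- \frac{57265}{4924} \approx -11.63$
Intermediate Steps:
$\frac{f{\left(\left(-5\right)^{4},-100 \right)} + 45816}{17367 - 22291} = \frac{\left(-7 - 100\right)^{2} + 45816}{17367 - 22291} = \frac{\left(-107\right)^{2} + 45816}{-4924} = \left(11449 + 45816\right) \left(- \frac{1}{4924}\right) = 57265 \left(- \frac{1}{4924}\right) = - \frac{57265}{4924}$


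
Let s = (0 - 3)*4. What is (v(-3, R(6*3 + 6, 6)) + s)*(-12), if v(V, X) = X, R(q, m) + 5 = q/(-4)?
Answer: 276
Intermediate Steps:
R(q, m) = -5 - q/4 (R(q, m) = -5 + q/(-4) = -5 + q*(-1/4) = -5 - q/4)
s = -12 (s = -3*4 = -12)
(v(-3, R(6*3 + 6, 6)) + s)*(-12) = ((-5 - (6*3 + 6)/4) - 12)*(-12) = ((-5 - (18 + 6)/4) - 12)*(-12) = ((-5 - 1/4*24) - 12)*(-12) = ((-5 - 6) - 12)*(-12) = (-11 - 12)*(-12) = -23*(-12) = 276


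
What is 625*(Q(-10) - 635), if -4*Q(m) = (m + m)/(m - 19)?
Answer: -11512500/29 ≈ -3.9698e+5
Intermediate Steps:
Q(m) = -m/(2*(-19 + m)) (Q(m) = -(m + m)/(4*(m - 19)) = -2*m/(4*(-19 + m)) = -m/(2*(-19 + m)))
625*(Q(-10) - 635) = 625*(-1*(-10)/(-38 + 2*(-10)) - 635) = 625*(-1*(-10)/(-38 - 20) - 635) = 625*(-1*(-10)/(-58) - 635) = 625*(-1*(-10)*(-1/58) - 635) = 625*(-5/29 - 635) = 625*(-18420/29) = -11512500/29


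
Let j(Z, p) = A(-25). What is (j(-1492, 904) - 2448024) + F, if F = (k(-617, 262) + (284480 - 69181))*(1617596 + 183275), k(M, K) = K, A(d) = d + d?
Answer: 388195105557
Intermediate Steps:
A(d) = 2*d
j(Z, p) = -50 (j(Z, p) = 2*(-25) = -50)
F = 388197553631 (F = (262 + (284480 - 69181))*(1617596 + 183275) = (262 + 215299)*1800871 = 215561*1800871 = 388197553631)
(j(-1492, 904) - 2448024) + F = (-50 - 2448024) + 388197553631 = -2448074 + 388197553631 = 388195105557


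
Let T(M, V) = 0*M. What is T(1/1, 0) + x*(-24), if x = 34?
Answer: -816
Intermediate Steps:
T(M, V) = 0
T(1/1, 0) + x*(-24) = 0 + 34*(-24) = 0 - 816 = -816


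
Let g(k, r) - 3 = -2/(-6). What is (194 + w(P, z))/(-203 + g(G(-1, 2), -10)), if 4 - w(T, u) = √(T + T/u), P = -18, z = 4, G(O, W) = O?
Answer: -594/599 + 9*I*√10/1198 ≈ -0.99165 + 0.023757*I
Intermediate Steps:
g(k, r) = 10/3 (g(k, r) = 3 - 2/(-6) = 3 - 2*(-⅙) = 3 + ⅓ = 10/3)
w(T, u) = 4 - √(T + T/u)
(194 + w(P, z))/(-203 + g(G(-1, 2), -10)) = (194 + (4 - √(-18 - 18/4)))/(-203 + 10/3) = (194 + (4 - √(-18 - 18*¼)))/(-599/3) = (194 + (4 - √(-18 - 9/2)))*(-3/599) = (194 + (4 - √(-45/2)))*(-3/599) = (194 + (4 - 3*I*√10/2))*(-3/599) = (198 - 3*I*√10/2)*(-3/599) = -594/599 + 9*I*√10/1198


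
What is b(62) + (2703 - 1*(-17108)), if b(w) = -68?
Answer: 19743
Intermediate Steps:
b(62) + (2703 - 1*(-17108)) = -68 + (2703 - 1*(-17108)) = -68 + (2703 + 17108) = -68 + 19811 = 19743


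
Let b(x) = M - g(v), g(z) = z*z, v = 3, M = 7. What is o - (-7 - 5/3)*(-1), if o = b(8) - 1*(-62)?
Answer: 154/3 ≈ 51.333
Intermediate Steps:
g(z) = z²
b(x) = -2 (b(x) = 7 - 1*3² = 7 - 1*9 = 7 - 9 = -2)
o = 60 (o = -2 - 1*(-62) = -2 + 62 = 60)
o - (-7 - 5/3)*(-1) = 60 - (-7 - 5/3)*(-1) = 60 - (-26)*(-1)/3 = 60 - 1*26/3 = 60 - 26/3 = 154/3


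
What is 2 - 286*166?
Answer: -47474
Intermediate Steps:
2 - 286*166 = 2 - 47476 = -47474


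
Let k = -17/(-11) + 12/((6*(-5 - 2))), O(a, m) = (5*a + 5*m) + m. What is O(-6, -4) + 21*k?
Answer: -303/11 ≈ -27.545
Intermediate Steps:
O(a, m) = 5*a + 6*m
k = 97/77 (k = -17*(-1/11) + 12/((6*(-7))) = 17/11 + 12/(-42) = 17/11 + 12*(-1/42) = 17/11 - 2/7 = 97/77 ≈ 1.2597)
O(-6, -4) + 21*k = (5*(-6) + 6*(-4)) + 21*(97/77) = (-30 - 24) + 291/11 = -54 + 291/11 = -303/11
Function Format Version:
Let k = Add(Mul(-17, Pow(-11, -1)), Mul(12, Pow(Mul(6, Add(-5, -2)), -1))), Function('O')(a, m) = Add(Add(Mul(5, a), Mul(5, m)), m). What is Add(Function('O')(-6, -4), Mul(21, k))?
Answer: Rational(-303, 11) ≈ -27.545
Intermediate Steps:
Function('O')(a, m) = Add(Mul(5, a), Mul(6, m))
k = Rational(97, 77) (k = Add(Mul(-17, Rational(-1, 11)), Mul(12, Pow(Mul(6, -7), -1))) = Add(Rational(17, 11), Mul(12, Pow(-42, -1))) = Add(Rational(17, 11), Mul(12, Rational(-1, 42))) = Add(Rational(17, 11), Rational(-2, 7)) = Rational(97, 77) ≈ 1.2597)
Add(Function('O')(-6, -4), Mul(21, k)) = Add(Add(Mul(5, -6), Mul(6, -4)), Mul(21, Rational(97, 77))) = Add(Add(-30, -24), Rational(291, 11)) = Add(-54, Rational(291, 11)) = Rational(-303, 11)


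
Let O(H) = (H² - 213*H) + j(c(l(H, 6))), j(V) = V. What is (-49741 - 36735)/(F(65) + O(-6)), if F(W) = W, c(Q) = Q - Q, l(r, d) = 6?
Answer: -86476/1379 ≈ -62.709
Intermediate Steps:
c(Q) = 0
O(H) = H² - 213*H (O(H) = (H² - 213*H) + 0 = H² - 213*H)
(-49741 - 36735)/(F(65) + O(-6)) = (-49741 - 36735)/(65 - 6*(-213 - 6)) = -86476/(65 - 6*(-219)) = -86476/(65 + 1314) = -86476/1379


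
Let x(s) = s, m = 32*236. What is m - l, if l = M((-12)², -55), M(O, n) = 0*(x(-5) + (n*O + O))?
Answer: 7552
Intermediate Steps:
m = 7552
M(O, n) = 0 (M(O, n) = 0*(-5 + (n*O + O)) = 0*(-5 + (O*n + O)) = 0*(-5 + (O + O*n)) = 0*(-5 + O + O*n) = 0)
l = 0
m - l = 7552 - 1*0 = 7552 + 0 = 7552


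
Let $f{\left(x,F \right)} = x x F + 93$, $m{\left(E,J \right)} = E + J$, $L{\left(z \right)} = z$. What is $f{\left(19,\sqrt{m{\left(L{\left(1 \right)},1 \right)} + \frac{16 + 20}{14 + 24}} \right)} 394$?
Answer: $36642 + 14972 \sqrt{266} \approx 2.8083 \cdot 10^{5}$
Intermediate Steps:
$f{\left(x,F \right)} = 93 + F x^{2}$ ($f{\left(x,F \right)} = x^{2} F + 93 = F x^{2} + 93 = 93 + F x^{2}$)
$f{\left(19,\sqrt{m{\left(L{\left(1 \right)},1 \right)} + \frac{16 + 20}{14 + 24}} \right)} 394 = \left(93 + \sqrt{\left(1 + 1\right) + \frac{16 + 20}{14 + 24}} \cdot 19^{2}\right) 394 = \left(93 + \sqrt{2 + \frac{36}{38}} \cdot 361\right) 394 = \left(93 + \sqrt{2 + 36 \cdot \frac{1}{38}} \cdot 361\right) 394 = \left(93 + \sqrt{2 + \frac{18}{19}} \cdot 361\right) 394 = \left(93 + \sqrt{\frac{56}{19}} \cdot 361\right) 394 = \left(93 + \frac{2 \sqrt{266}}{19} \cdot 361\right) 394 = \left(93 + 38 \sqrt{266}\right) 394 = 36642 + 14972 \sqrt{266}$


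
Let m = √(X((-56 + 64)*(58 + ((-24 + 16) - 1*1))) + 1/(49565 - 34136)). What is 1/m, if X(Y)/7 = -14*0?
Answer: √15429 ≈ 124.21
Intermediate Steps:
X(Y) = 0 (X(Y) = 7*(-14*0) = 7*0 = 0)
m = √15429/15429 (m = √(0 + 1/(49565 - 34136)) = √(0 + 1/15429) = √(1/15429) = √15429/15429 ≈ 0.0080507)
1/m = 1/(√15429/15429) = √15429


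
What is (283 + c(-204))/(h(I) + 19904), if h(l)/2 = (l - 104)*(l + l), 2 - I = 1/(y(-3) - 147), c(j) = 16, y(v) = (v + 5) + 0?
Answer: 483575/30866708 ≈ 0.015667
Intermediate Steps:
y(v) = 5 + v (y(v) = (5 + v) + 0 = 5 + v)
I = 291/145 (I = 2 - 1/((5 - 3) - 147) = 2 - 1/(2 - 147) = 2 - 1/(-145) = 2 - 1*(-1/145) = 2 + 1/145 = 291/145 ≈ 2.0069)
h(l) = 4*l*(-104 + l) (h(l) = 2*((l - 104)*(l + l)) = 2*((-104 + l)*(2*l)) = 2*(2*l*(-104 + l)) = 4*l*(-104 + l))
(283 + c(-204))/(h(I) + 19904) = (283 + 16)/(4*(291/145)*(-104 + 291/145) + 19904) = 299/(4*(291/145)*(-14789/145) + 19904) = 299/(-17214396/21025 + 19904) = 299/(401267204/21025) = 299*(21025/401267204) = 483575/30866708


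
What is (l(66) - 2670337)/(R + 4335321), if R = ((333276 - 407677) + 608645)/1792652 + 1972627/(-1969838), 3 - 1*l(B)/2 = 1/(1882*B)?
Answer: -73204060391112481949339/118847831525539083730323 ≈ -0.61595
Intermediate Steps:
l(B) = 6 - 1/(941*B) (l(B) = 6 - 2*1/(1882*B) = 6 - 1/(941*B))
R = -620964901083/882808507594 (R = (-74401 + 608645)*(1/1792652) + 1972627*(-1/1969838) = 534244*(1/1792652) - 1972627/1969838 = 133561/448163 - 1972627/1969838 = -620964901083/882808507594 ≈ -0.70340)
(l(66) - 2670337)/(R + 4335321) = ((6 - 1/941/66) - 2670337)/(-620964901083/882808507594 + 4335321) = ((6 - 1/941*1/66) - 2670337)/(3827257640986026591/882808507594) = ((6 - 1/62106) - 2670337)*(882808507594/3827257640986026591) = (372635/62106 - 2670337)*(882808507594/3827257640986026591) = -165843577087/62106*882808507594/3827257640986026591 = -73204060391112481949339/118847831525539083730323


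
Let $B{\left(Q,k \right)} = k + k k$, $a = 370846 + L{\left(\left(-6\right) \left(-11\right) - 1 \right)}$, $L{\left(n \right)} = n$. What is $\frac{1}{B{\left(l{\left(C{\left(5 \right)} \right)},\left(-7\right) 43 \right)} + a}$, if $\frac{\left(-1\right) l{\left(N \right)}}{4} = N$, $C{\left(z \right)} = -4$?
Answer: $\frac{1}{461211} \approx 2.1682 \cdot 10^{-6}$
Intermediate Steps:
$l{\left(N \right)} = - 4 N$
$a = 370911$ ($a = 370846 - -65 = 370846 + \left(66 - 1\right) = 370846 + 65 = 370911$)
$B{\left(Q,k \right)} = k + k^{2}$
$\frac{1}{B{\left(l{\left(C{\left(5 \right)} \right)},\left(-7\right) 43 \right)} + a} = \frac{1}{\left(-7\right) 43 \left(1 - 301\right) + 370911} = \frac{1}{- 301 \left(1 - 301\right) + 370911} = \frac{1}{\left(-301\right) \left(-300\right) + 370911} = \frac{1}{90300 + 370911} = \frac{1}{461211}$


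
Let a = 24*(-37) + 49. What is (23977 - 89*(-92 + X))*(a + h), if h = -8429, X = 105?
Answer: -211495760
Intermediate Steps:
a = -839 (a = -888 + 49 = -839)
(23977 - 89*(-92 + X))*(a + h) = (23977 - 89*(-92 + 105))*(-839 - 8429) = (23977 - 89*13)*(-9268) = (23977 - 1157)*(-9268) = 22820*(-9268) = -211495760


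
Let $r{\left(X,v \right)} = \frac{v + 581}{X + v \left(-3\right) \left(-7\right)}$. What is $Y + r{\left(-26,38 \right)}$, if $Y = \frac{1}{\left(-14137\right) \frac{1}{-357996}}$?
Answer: $\frac{285123715}{10913764} \approx 26.125$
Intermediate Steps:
$r{\left(X,v \right)} = \frac{581 + v}{X + 21 v}$ ($r{\left(X,v \right)} = \frac{581 + v}{X + - 3 v \left(-7\right)} = \frac{581 + v}{X + 21 v}$)
$Y = \frac{357996}{14137}$ ($Y = \frac{1}{\left(-14137\right) \left(- \frac{1}{357996}\right)} = \frac{1}{\frac{14137}{357996}} = \frac{357996}{14137} \approx 25.323$)
$Y + r{\left(-26,38 \right)} = \frac{357996}{14137} + \frac{581 + 38}{-26 + 21 \cdot 38} = \frac{357996}{14137} + \frac{1}{-26 + 798} \cdot 619 = \frac{357996}{14137} + \frac{1}{772} \cdot 619 = \frac{357996}{14137} + \frac{619}{772} = \frac{285123715}{10913764}$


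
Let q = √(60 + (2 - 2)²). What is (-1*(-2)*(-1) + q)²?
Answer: 64 - 8*√15 ≈ 33.016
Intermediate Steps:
q = 2*√15 (q = √(60 + 0²) = √(60 + 0) = √60 = 2*√15 ≈ 7.7460)
(-1*(-2)*(-1) + q)² = (-1*(-2)*(-1) + 2*√15)² = (2*(-1) + 2*√15)² = (-2 + 2*√15)²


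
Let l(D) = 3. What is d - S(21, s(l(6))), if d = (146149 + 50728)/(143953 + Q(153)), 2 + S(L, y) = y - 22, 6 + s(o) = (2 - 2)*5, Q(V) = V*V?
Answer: 5217737/167362 ≈ 31.176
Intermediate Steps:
Q(V) = V²
s(o) = -6 (s(o) = -6 + (2 - 2)*5 = -6 + 0*5 = -6 + 0 = -6)
S(L, y) = -24 + y (S(L, y) = -2 + (y - 22) = -2 + (-22 + y) = -24 + y)
d = 196877/167362 (d = (146149 + 50728)/(143953 + 153²) = 196877/(143953 + 23409) = 196877/167362 ≈ 1.1764)
d - S(21, s(l(6))) = 196877/167362 - (-24 - 6) = 196877/167362 - 1*(-30) = 196877/167362 + 30 = 5217737/167362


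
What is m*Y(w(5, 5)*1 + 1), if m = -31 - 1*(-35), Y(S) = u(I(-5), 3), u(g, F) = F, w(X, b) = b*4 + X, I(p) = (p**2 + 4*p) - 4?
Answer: 12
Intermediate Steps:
I(p) = -4 + p**2 + 4*p
w(X, b) = X + 4*b (w(X, b) = 4*b + X = X + 4*b)
Y(S) = 3
m = 4 (m = -31 + 35 = 4)
m*Y(w(5, 5)*1 + 1) = 4*3 = 12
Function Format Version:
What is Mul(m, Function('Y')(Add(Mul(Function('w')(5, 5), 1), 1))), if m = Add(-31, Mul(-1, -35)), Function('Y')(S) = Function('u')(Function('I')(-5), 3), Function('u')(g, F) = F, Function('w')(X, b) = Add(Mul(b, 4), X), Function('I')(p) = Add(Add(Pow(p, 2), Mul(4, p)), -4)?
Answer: 12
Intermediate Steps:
Function('I')(p) = Add(-4, Pow(p, 2), Mul(4, p))
Function('w')(X, b) = Add(X, Mul(4, b)) (Function('w')(X, b) = Add(Mul(4, b), X) = Add(X, Mul(4, b)))
Function('Y')(S) = 3
m = 4 (m = Add(-31, 35) = 4)
Mul(m, Function('Y')(Add(Mul(Function('w')(5, 5), 1), 1))) = Mul(4, 3) = 12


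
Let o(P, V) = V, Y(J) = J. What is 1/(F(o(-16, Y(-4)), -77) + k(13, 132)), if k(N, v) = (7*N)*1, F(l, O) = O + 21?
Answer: 1/35 ≈ 0.028571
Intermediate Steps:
F(l, O) = 21 + O
k(N, v) = 7*N
1/(F(o(-16, Y(-4)), -77) + k(13, 132)) = 1/((21 - 77) + 7*13) = 1/(-56 + 91) = 1/35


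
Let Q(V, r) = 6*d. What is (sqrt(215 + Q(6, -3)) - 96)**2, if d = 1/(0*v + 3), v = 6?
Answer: (96 - sqrt(217))**2 ≈ 6604.7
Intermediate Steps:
d = 1/3 (d = 1/(0*6 + 3) = 1/(0 + 3) = 1/3 ≈ 0.33333)
Q(V, r) = 2 (Q(V, r) = 6*(1/3) = 2)
(sqrt(215 + Q(6, -3)) - 96)**2 = (sqrt(215 + 2) - 96)**2 = (sqrt(217) - 96)**2 = (-96 + sqrt(217))**2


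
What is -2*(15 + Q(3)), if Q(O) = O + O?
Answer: -42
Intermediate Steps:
Q(O) = 2*O
-2*(15 + Q(3)) = -2*(15 + 2*3) = -2*(15 + 6) = -2*21 = -42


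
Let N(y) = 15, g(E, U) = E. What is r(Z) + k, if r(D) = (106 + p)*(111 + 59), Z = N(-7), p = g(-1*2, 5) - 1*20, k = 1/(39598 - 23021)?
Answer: 236719561/16577 ≈ 14280.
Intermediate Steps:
k = 1/16577 ≈ 6.0325e-5
p = -22 (p = -1*2 - 1*20 = -2 - 20 = -22)
Z = 15
r(D) = 14280 (r(D) = (106 - 22)*(111 + 59) = 84*170 = 14280)
r(Z) + k = 14280 + 1/16577 = 236719561/16577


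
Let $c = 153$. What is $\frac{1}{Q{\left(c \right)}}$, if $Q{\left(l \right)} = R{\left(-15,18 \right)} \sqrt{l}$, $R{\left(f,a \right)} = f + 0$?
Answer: $- \frac{\sqrt{17}}{765} \approx -0.0053897$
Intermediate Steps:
$R{\left(f,a \right)} = f$
$Q{\left(l \right)} = - 15 \sqrt{l}$
$\frac{1}{Q{\left(c \right)}} = \frac{1}{\left(-15\right) \sqrt{153}} = \frac{1}{\left(-15\right) 3 \sqrt{17}} = \frac{1}{\left(-45\right) \sqrt{17}} = - \frac{\sqrt{17}}{765}$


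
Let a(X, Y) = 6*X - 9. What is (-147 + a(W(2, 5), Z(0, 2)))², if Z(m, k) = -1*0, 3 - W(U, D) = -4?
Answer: 12996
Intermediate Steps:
W(U, D) = 7 (W(U, D) = 3 - 1*(-4) = 3 + 4 = 7)
Z(m, k) = 0
a(X, Y) = -9 + 6*X
(-147 + a(W(2, 5), Z(0, 2)))² = (-147 + (-9 + 6*7))² = (-147 + (-9 + 42))² = (-147 + 33)² = (-114)² = 12996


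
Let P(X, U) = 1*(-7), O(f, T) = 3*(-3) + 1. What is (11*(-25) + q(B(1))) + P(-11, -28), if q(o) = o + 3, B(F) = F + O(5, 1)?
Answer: -286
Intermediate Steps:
O(f, T) = -8 (O(f, T) = -9 + 1 = -8)
P(X, U) = -7
B(F) = -8 + F (B(F) = F - 8 = -8 + F)
q(o) = 3 + o
(11*(-25) + q(B(1))) + P(-11, -28) = (11*(-25) + (3 + (-8 + 1))) - 7 = (-275 + (3 - 7)) - 7 = (-275 - 4) - 7 = -279 - 7 = -286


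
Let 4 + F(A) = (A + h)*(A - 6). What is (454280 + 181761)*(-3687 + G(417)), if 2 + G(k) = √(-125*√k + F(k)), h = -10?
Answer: -2346355249 + 636041*√(167273 - 125*√417) ≈ -2.0882e+9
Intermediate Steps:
F(A) = -4 + (-10 + A)*(-6 + A) (F(A) = -4 + (A - 10)*(A - 6) = -4 + (-10 + A)*(-6 + A))
G(k) = -2 + √(56 + k² - 125*√k - 16*k) (G(k) = -2 + √(-125*√k + (56 + k² - 16*k)) = -2 + √(56 + k² - 125*√k - 16*k))
(454280 + 181761)*(-3687 + G(417)) = (454280 + 181761)*(-3687 + (-2 + √(56 + 417² - 125*√417 - 16*417))) = 636041*(-3687 + (-2 + √(56 + 173889 - 125*√417 - 6672))) = 636041*(-3687 + (-2 + √(167273 - 125*√417))) = 636041*(-3689 + √(167273 - 125*√417)) = -2346355249 + 636041*√(167273 - 125*√417)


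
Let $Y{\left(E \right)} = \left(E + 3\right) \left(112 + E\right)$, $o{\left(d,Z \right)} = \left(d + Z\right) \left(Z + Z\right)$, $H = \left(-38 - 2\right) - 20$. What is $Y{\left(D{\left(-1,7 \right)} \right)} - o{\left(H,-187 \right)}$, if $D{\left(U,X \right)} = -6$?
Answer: $-92696$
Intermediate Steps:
$H = -60$ ($H = -40 - 20 = -60$)
$o{\left(d,Z \right)} = 2 Z \left(Z + d\right)$ ($o{\left(d,Z \right)} = \left(Z + d\right) 2 Z = 2 Z \left(Z + d\right)$)
$Y{\left(E \right)} = \left(3 + E\right) \left(112 + E\right)$
$Y{\left(D{\left(-1,7 \right)} \right)} - o{\left(H,-187 \right)} = \left(336 + \left(-6\right)^{2} + 115 \left(-6\right)\right) - 2 \left(-187\right) \left(-187 - 60\right) = \left(336 + 36 - 690\right) - 2 \left(-187\right) \left(-247\right) = -318 - 92378 = -92696$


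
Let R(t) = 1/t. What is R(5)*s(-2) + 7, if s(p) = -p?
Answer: 37/5 ≈ 7.4000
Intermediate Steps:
R(t) = 1/t
R(5)*s(-2) + 7 = (-1*(-2))/5 + 7 = (⅕)*2 + 7 = ⅖ + 7 = 37/5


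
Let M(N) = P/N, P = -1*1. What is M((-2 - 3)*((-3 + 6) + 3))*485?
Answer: 97/6 ≈ 16.167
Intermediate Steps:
P = -1
M(N) = -1/N
M((-2 - 3)*((-3 + 6) + 3))*485 = -1/((-2 - 3)*((-3 + 6) + 3))*485 = -1/((-5*(3 + 3)))*485 = -1/((-5*6))*485 = -1/(-30)*485 = -1*(-1/30)*485 = (1/30)*485 = 97/6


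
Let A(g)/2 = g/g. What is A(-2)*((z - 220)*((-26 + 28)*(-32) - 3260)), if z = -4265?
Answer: 29816280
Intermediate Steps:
A(g) = 2 (A(g) = 2*(g/g) = 2*1 = 2)
A(-2)*((z - 220)*((-26 + 28)*(-32) - 3260)) = 2*((-4265 - 220)*((-26 + 28)*(-32) - 3260)) = 2*(-4485*(2*(-32) - 3260)) = 2*(-4485*(-64 - 3260)) = 2*(-4485*(-3324)) = 2*14908140 = 29816280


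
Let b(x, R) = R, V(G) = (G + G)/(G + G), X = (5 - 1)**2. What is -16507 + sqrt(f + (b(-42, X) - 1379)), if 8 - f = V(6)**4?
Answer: -16507 + 2*I*sqrt(339) ≈ -16507.0 + 36.824*I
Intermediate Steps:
X = 16 (X = 4**2 = 16)
V(G) = 1 (V(G) = (2*G)/((2*G)) = (2*G)*(1/(2*G)) = 1)
f = 7 (f = 8 - 1*1**4 = 8 - 1*1 = 8 - 1 = 7)
-16507 + sqrt(f + (b(-42, X) - 1379)) = -16507 + sqrt(7 + (16 - 1379)) = -16507 + sqrt(7 - 1363) = -16507 + sqrt(-1356) = -16507 + 2*I*sqrt(339)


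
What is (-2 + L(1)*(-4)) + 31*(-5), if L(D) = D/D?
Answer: -161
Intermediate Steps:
L(D) = 1
(-2 + L(1)*(-4)) + 31*(-5) = (-2 + 1*(-4)) + 31*(-5) = (-2 - 4) - 155 = -6 - 155 = -161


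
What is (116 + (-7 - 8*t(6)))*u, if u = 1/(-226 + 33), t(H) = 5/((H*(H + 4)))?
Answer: -325/579 ≈ -0.56131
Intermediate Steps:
t(H) = 5/(H*(4 + H)) (t(H) = 5/((H*(4 + H))) = 5*(1/(H*(4 + H))) = 5/(H*(4 + H)))
u = -1/193 (u = 1/(-193) = -1/193 ≈ -0.0051813)
(116 + (-7 - 8*t(6)))*u = (116 + (-7 - 40/(6*(4 + 6))))*(-1/193) = (116 + (-7 - 40/(6*10)))*(-1/193) = (116 + (-7 - 8*1/12))*(-1/193) = (116 + (-7 - 2/3))*(-1/193) = (116 - 23/3)*(-1/193) = (325/3)*(-1/193) = -325/579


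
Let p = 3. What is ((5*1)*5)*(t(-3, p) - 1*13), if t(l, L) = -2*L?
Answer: -475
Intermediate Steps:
((5*1)*5)*(t(-3, p) - 1*13) = ((5*1)*5)*(-2*3 - 1*13) = (5*5)*(-6 - 13) = 25*(-19) = -475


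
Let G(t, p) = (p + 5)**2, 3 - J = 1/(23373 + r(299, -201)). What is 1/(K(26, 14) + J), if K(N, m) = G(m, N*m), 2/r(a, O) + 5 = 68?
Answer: 1472501/200501626101 ≈ 7.3441e-6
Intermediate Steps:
r(a, O) = 2/63 (r(a, O) = 2/(-5 + 68) = 2/63)
J = 4417440/1472501 (J = 3 - 1/(23373 + 2/63) = 3 - 1/1472501/63 = 3 - 1*63/1472501 = 3 - 63/1472501 = 4417440/1472501 ≈ 3.0000)
G(t, p) = (5 + p)**2
K(N, m) = (5 + N*m)**2
1/(K(26, 14) + J) = 1/((5 + 26*14)**2 + 4417440/1472501) = 1/((5 + 364)**2 + 4417440/1472501) = 1/(369**2 + 4417440/1472501) = 1/(136161 + 4417440/1472501) = 1/(200501626101/1472501) = 1472501/200501626101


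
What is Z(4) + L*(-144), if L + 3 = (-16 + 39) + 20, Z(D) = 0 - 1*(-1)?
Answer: -5759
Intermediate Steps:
Z(D) = 1 (Z(D) = 0 + 1 = 1)
L = 40 (L = -3 + ((-16 + 39) + 20) = -3 + (23 + 20) = -3 + 43 = 40)
Z(4) + L*(-144) = 1 + 40*(-144) = 1 - 5760 = -5759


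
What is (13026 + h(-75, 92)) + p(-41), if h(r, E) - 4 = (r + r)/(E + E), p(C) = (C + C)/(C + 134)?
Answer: 111470161/8556 ≈ 13028.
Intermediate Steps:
p(C) = 2*C/(134 + C) (p(C) = (2*C)/(134 + C) = 2*C/(134 + C))
h(r, E) = 4 + r/E (h(r, E) = 4 + (r + r)/(E + E) = 4 + (2*r)/((2*E)) = 4 + (2*r)*(1/(2*E)) = 4 + r/E)
(13026 + h(-75, 92)) + p(-41) = (13026 + (4 - 75/92)) + 2*(-41)/(134 - 41) = (13026 + (4 - 75*1/92)) + 2*(-41)/93 = (13026 + (4 - 75/92)) + 2*(-41)*(1/93) = (13026 + 293/92) - 82/93 = 1198685/92 - 82/93 = 111470161/8556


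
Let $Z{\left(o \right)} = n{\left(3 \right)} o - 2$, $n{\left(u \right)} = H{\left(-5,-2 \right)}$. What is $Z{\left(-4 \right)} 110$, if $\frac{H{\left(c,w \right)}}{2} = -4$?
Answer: $3300$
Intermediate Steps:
$H{\left(c,w \right)} = -8$ ($H{\left(c,w \right)} = 2 \left(-4\right) = -8$)
$n{\left(u \right)} = -8$
$Z{\left(o \right)} = -2 - 8 o$ ($Z{\left(o \right)} = - 8 o - 2 = -2 - 8 o$)
$Z{\left(-4 \right)} 110 = \left(-2 - -32\right) 110 = \left(-2 + 32\right) 110 = 30 \cdot 110 = 3300$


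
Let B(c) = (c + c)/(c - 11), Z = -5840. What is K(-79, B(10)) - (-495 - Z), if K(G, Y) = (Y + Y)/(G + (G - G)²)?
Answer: -422215/79 ≈ -5344.5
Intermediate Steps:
B(c) = 2*c/(-11 + c) (B(c) = (2*c)/(-11 + c) = 2*c/(-11 + c))
K(G, Y) = 2*Y/G (K(G, Y) = (2*Y)/(G + 0²) = (2*Y)/(G + 0) = (2*Y)/G = 2*Y/G)
K(-79, B(10)) - (-495 - Z) = 2*(2*10/(-11 + 10))/(-79) - (-495 - 1*(-5840)) = 2*(2*10/(-1))*(-1/79) - (-495 + 5840) = 2*(2*10*(-1))*(-1/79) - 1*5345 = 2*(-20)*(-1/79) - 5345 = 40/79 - 5345 = -422215/79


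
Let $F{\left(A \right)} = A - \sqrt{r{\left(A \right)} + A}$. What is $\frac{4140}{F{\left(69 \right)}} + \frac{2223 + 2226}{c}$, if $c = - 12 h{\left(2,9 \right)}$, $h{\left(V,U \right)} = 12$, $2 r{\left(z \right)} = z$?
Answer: $\frac{487}{16} + \frac{4 \sqrt{46}}{3} \approx 39.481$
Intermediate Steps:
$r{\left(z \right)} = \frac{z}{2}$
$c = -144$ ($c = \left(-12\right) 12 = -144$)
$F{\left(A \right)} = A - \frac{\sqrt{6} \sqrt{A}}{2}$ ($F{\left(A \right)} = A - \sqrt{\frac{A}{2} + A} = A - \sqrt{\frac{3 A}{2}} = A - \frac{\sqrt{6} \sqrt{A}}{2}$)
$\frac{4140}{F{\left(69 \right)}} + \frac{2223 + 2226}{c} = \frac{4140}{69 - \frac{\sqrt{6} \sqrt{69}}{2}} + \frac{2223 + 2226}{-144} = \frac{4140}{69 - \frac{3 \sqrt{46}}{2}} + 4449 \left(- \frac{1}{144}\right) = \frac{4140}{69 - \frac{3 \sqrt{46}}{2}} - \frac{1483}{48} = - \frac{1483}{48} + \frac{4140}{69 - \frac{3 \sqrt{46}}{2}}$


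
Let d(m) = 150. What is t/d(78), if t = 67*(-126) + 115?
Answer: -8327/150 ≈ -55.513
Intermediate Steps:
t = -8327 (t = -8442 + 115 = -8327)
t/d(78) = -8327/150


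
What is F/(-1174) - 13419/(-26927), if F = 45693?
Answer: -1214621505/31612298 ≈ -38.422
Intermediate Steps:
F/(-1174) - 13419/(-26927) = 45693/(-1174) - 13419/(-26927) = 45693*(-1/1174) - 13419*(-1/26927) = -45693/1174 + 13419/26927 = -1214621505/31612298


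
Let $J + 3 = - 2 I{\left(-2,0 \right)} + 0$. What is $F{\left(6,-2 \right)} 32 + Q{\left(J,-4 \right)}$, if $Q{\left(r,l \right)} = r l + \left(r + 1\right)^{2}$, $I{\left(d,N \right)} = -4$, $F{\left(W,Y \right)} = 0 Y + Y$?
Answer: $-48$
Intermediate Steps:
$F{\left(W,Y \right)} = Y$ ($F{\left(W,Y \right)} = 0 + Y = Y$)
$J = 5$ ($J = -3 + \left(\left(-2\right) \left(-4\right) + 0\right) = -3 + \left(8 + 0\right) = -3 + 8 = 5$)
$Q{\left(r,l \right)} = \left(1 + r\right)^{2} + l r$ ($Q{\left(r,l \right)} = l r + \left(1 + r\right)^{2} = \left(1 + r\right)^{2} + l r$)
$F{\left(6,-2 \right)} 32 + Q{\left(J,-4 \right)} = \left(-2\right) 32 + \left(\left(1 + 5\right)^{2} - 20\right) = -64 - \left(20 - 6^{2}\right) = -64 + \left(36 - 20\right) = -64 + 16 = -48$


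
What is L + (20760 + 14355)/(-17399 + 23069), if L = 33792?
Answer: 12775717/378 ≈ 33798.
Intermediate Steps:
L + (20760 + 14355)/(-17399 + 23069) = 33792 + (20760 + 14355)/(-17399 + 23069) = 33792 + 35115/5670 = 33792 + 35115*(1/5670) = 33792 + 2341/378 = 12775717/378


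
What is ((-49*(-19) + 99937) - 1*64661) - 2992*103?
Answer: -271969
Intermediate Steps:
((-49*(-19) + 99937) - 1*64661) - 2992*103 = ((931 + 99937) - 64661) - 1*308176 = (100868 - 64661) - 308176 = 36207 - 308176 = -271969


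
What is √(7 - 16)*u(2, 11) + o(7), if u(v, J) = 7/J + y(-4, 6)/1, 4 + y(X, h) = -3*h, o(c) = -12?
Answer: -12 - 705*I/11 ≈ -12.0 - 64.091*I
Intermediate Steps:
y(X, h) = -4 - 3*h
u(v, J) = -22 + 7/J (u(v, J) = 7/J + (-4 - 3*6)/1 = 7/J + (-4 - 18)*1 = 7/J - 22*1 = 7/J - 22 = -22 + 7/J)
√(7 - 16)*u(2, 11) + o(7) = √(7 - 16)*(-22 + 7/11) - 12 = √(-9)*(-22 + 7*(1/11)) - 12 = (3*I)*(-22 + 7/11) - 12 = (3*I)*(-235/11) - 12 = -705*I/11 - 12 = -12 - 705*I/11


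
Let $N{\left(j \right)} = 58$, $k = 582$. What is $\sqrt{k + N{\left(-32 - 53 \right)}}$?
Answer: $8 \sqrt{10} \approx 25.298$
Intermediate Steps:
$\sqrt{k + N{\left(-32 - 53 \right)}} = \sqrt{582 + 58} = \sqrt{640} = 8 \sqrt{10}$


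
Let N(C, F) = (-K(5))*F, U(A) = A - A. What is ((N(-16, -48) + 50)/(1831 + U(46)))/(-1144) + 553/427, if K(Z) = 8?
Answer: 82725991/63887252 ≈ 1.2949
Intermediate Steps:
U(A) = 0
N(C, F) = -8*F (N(C, F) = (-1*8)*F = -8*F)
((N(-16, -48) + 50)/(1831 + U(46)))/(-1144) + 553/427 = ((-8*(-48) + 50)/(1831 + 0))/(-1144) + 553/427 = ((384 + 50)/1831)*(-1/1144) + 553*(1/427) = (434*(1/1831))*(-1/1144) + 79/61 = (434/1831)*(-1/1144) + 79/61 = -217/1047332 + 79/61 = 82725991/63887252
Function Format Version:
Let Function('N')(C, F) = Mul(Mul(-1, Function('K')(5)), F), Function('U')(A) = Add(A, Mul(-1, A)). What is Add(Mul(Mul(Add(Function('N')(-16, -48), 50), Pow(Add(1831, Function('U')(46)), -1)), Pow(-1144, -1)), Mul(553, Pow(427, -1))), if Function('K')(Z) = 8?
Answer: Rational(82725991, 63887252) ≈ 1.2949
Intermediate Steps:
Function('U')(A) = 0
Function('N')(C, F) = Mul(-8, F) (Function('N')(C, F) = Mul(Mul(-1, 8), F) = Mul(-8, F))
Add(Mul(Mul(Add(Function('N')(-16, -48), 50), Pow(Add(1831, Function('U')(46)), -1)), Pow(-1144, -1)), Mul(553, Pow(427, -1))) = Add(Mul(Mul(Add(Mul(-8, -48), 50), Pow(Add(1831, 0), -1)), Pow(-1144, -1)), Mul(553, Pow(427, -1))) = Add(Mul(Mul(Add(384, 50), Pow(1831, -1)), Rational(-1, 1144)), Mul(553, Rational(1, 427))) = Add(Mul(Mul(434, Rational(1, 1831)), Rational(-1, 1144)), Rational(79, 61)) = Add(Mul(Rational(434, 1831), Rational(-1, 1144)), Rational(79, 61)) = Add(Rational(-217, 1047332), Rational(79, 61)) = Rational(82725991, 63887252)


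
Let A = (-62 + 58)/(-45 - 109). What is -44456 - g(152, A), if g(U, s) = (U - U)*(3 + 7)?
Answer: -44456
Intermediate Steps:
A = 2/77 (A = -4/(-154) = -4*(-1/154) = 2/77 ≈ 0.025974)
g(U, s) = 0 (g(U, s) = 0*10 = 0)
-44456 - g(152, A) = -44456 - 1*0 = -44456 + 0 = -44456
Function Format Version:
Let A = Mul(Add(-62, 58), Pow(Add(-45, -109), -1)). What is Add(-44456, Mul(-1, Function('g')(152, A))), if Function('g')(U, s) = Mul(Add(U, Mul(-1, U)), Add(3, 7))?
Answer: -44456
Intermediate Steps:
A = Rational(2, 77) (A = Mul(-4, Pow(-154, -1)) = Mul(-4, Rational(-1, 154)) = Rational(2, 77) ≈ 0.025974)
Function('g')(U, s) = 0 (Function('g')(U, s) = Mul(0, 10) = 0)
Add(-44456, Mul(-1, Function('g')(152, A))) = Add(-44456, Mul(-1, 0)) = Add(-44456, 0) = -44456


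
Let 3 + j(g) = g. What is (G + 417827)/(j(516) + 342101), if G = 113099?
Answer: 265463/171307 ≈ 1.5496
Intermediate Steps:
j(g) = -3 + g
(G + 417827)/(j(516) + 342101) = (113099 + 417827)/((-3 + 516) + 342101) = 530926/(513 + 342101) = 530926/342614 = 530926*(1/342614) = 265463/171307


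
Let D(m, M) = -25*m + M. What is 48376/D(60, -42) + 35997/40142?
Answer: -943201009/30949482 ≈ -30.475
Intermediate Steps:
D(m, M) = M - 25*m
48376/D(60, -42) + 35997/40142 = 48376/(-42 - 25*60) + 35997/40142 = 48376/(-42 - 1500) + 35997*(1/40142) = 48376/(-1542) + 35997/40142 = 48376*(-1/1542) + 35997/40142 = -24188/771 + 35997/40142 = -943201009/30949482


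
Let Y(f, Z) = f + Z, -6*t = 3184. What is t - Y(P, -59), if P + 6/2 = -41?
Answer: -1283/3 ≈ -427.67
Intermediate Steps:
P = -44 (P = -3 - 41 = -44)
t = -1592/3 (t = -⅙*3184 = -1592/3 ≈ -530.67)
Y(f, Z) = Z + f
t - Y(P, -59) = -1592/3 - (-59 - 44) = -1592/3 - 1*(-103) = -1592/3 + 103 = -1283/3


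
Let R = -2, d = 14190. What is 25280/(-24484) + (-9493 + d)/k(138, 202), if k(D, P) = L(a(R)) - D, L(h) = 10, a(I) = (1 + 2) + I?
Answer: -29559297/783488 ≈ -37.728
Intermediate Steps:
a(I) = 3 + I
k(D, P) = 10 - D
25280/(-24484) + (-9493 + d)/k(138, 202) = 25280/(-24484) + (-9493 + 14190)/(10 - 1*138) = 25280*(-1/24484) + 4697/(10 - 138) = -6320/6121 + 4697/(-128) = -6320/6121 + 4697*(-1/128) = -6320/6121 - 4697/128 = -29559297/783488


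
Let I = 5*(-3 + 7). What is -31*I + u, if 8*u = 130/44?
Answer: -109055/176 ≈ -619.63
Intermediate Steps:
u = 65/176 (u = (130/44)/8 = (130*(1/44))/8 = (⅛)*(65/22) = 65/176 ≈ 0.36932)
I = 20 (I = 5*4 = 20)
-31*I + u = -31*20 + 65/176 = -620 + 65/176 = -109055/176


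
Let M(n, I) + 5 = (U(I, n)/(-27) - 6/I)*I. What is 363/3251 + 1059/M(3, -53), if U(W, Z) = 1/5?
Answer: -464259399/4655432 ≈ -99.724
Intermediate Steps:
U(W, Z) = 1/5
M(n, I) = -5 + I*(-1/135 - 6/I) (M(n, I) = -5 + ((1/5)/(-27) - 6/I)*I = -5 + ((1/5)*(-1/27) - 6/I)*I = -5 + (-1/135 - 6/I)*I = -5 + I*(-1/135 - 6/I))
363/3251 + 1059/M(3, -53) = 363/3251 + 1059/(-11 - 1/135*(-53)) = 363*(1/3251) + 1059/(-11 + 53/135) = 363/3251 + 1059/(-1432/135) = 363/3251 + 1059*(-135/1432) = 363/3251 - 142965/1432 = -464259399/4655432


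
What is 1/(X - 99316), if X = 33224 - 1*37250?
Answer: -1/103342 ≈ -9.6766e-6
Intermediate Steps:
X = -4026 (X = 33224 - 37250 = -4026)
1/(X - 99316) = 1/(-4026 - 99316) = 1/(-103342) = -1/103342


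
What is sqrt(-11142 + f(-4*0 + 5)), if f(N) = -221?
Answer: I*sqrt(11363) ≈ 106.6*I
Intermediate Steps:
sqrt(-11142 + f(-4*0 + 5)) = sqrt(-11142 - 221) = sqrt(-11363) = I*sqrt(11363)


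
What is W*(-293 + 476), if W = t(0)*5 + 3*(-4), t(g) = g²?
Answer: -2196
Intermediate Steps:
W = -12 (W = 0²*5 + 3*(-4) = 0*5 - 12 = 0 - 12 = -12)
W*(-293 + 476) = -12*(-293 + 476) = -12*183 = -2196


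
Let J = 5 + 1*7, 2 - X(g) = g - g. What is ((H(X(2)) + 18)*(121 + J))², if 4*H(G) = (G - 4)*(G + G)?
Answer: 4528384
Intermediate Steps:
X(g) = 2 (X(g) = 2 - (g - g) = 2 - 1*0 = 2 + 0 = 2)
J = 12 (J = 5 + 7 = 12)
H(G) = G*(-4 + G)/2 (H(G) = ((G - 4)*(G + G))/4 = ((-4 + G)*(2*G))/4 = (2*G*(-4 + G))/4 = G*(-4 + G)/2)
((H(X(2)) + 18)*(121 + J))² = (((½)*2*(-4 + 2) + 18)*(121 + 12))² = (((½)*2*(-2) + 18)*133)² = ((-2 + 18)*133)² = (16*133)² = 2128² = 4528384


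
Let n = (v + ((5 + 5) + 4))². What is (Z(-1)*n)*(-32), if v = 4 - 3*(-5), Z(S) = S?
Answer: 34848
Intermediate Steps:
v = 19 (v = 4 + 15 = 19)
n = 1089 (n = (19 + ((5 + 5) + 4))² = (19 + (10 + 4))² = (19 + 14)² = 33² = 1089)
(Z(-1)*n)*(-32) = -1*1089*(-32) = -1089*(-32) = 34848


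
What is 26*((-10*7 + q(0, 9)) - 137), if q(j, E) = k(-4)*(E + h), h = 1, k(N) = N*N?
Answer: -1222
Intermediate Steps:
k(N) = N²
q(j, E) = 16 + 16*E (q(j, E) = (-4)²*(E + 1) = 16*(1 + E) = 16 + 16*E)
26*((-10*7 + q(0, 9)) - 137) = 26*((-10*7 + (16 + 16*9)) - 137) = 26*((-70 + (16 + 144)) - 137) = 26*((-70 + 160) - 137) = 26*(90 - 137) = 26*(-47) = -1222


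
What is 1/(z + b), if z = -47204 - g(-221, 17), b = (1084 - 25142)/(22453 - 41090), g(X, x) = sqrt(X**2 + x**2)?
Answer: -1639528367893/77388474184668113 + 5904742073*sqrt(170)/773884741846681130 ≈ -2.1086e-5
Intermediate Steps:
b = 24058/18637 (b = -24058/(-18637) = -24058*(-1/18637) = 24058/18637 ≈ 1.2909)
z = -47204 - 17*sqrt(170) (z = -47204 - sqrt((-221)**2 + 17**2) = -47204 - sqrt(48841 + 289) = -47204 - sqrt(49130) = -47204 - 17*sqrt(170) ≈ -47426.)
1/(z + b) = 1/((-47204 - 17*sqrt(170)) + 24058/18637) = 1/(-879716890/18637 - 17*sqrt(170))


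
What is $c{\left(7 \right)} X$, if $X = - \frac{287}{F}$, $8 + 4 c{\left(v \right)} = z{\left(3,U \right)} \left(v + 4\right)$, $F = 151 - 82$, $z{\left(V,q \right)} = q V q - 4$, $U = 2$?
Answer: $- \frac{5740}{69} \approx -83.188$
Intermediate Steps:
$z{\left(V,q \right)} = -4 + V q^{2}$ ($z{\left(V,q \right)} = V q q - 4 = V q^{2} - 4 = -4 + V q^{2}$)
$F = 69$ ($F = 151 - 82 = 69$)
$c{\left(v \right)} = 6 + 2 v$ ($c{\left(v \right)} = -2 + \frac{\left(-4 + 3 \cdot 2^{2}\right) \left(v + 4\right)}{4} = -2 + \frac{\left(-4 + 3 \cdot 4\right) \left(4 + v\right)}{4} = -2 + \frac{\left(-4 + 12\right) \left(4 + v\right)}{4} = -2 + \frac{8 \left(4 + v\right)}{4} = -2 + \frac{32 + 8 v}{4} = -2 + \left(8 + 2 v\right) = 6 + 2 v$)
$X = - \frac{287}{69} \approx -4.1594$
$c{\left(7 \right)} X = \left(6 + 2 \cdot 7\right) \left(- \frac{287}{69}\right) = \left(6 + 14\right) \left(- \frac{287}{69}\right) = 20 \left(- \frac{287}{69}\right) = - \frac{5740}{69}$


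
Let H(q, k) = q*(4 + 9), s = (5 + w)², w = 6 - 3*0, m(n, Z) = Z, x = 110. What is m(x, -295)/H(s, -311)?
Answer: -295/1573 ≈ -0.18754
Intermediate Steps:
w = 6 (w = 6 + 0 = 6)
s = 121 (s = (5 + 6)² = 11² = 121)
H(q, k) = 13*q (H(q, k) = q*13 = 13*q)
m(x, -295)/H(s, -311) = -295/(13*121) = -295/1573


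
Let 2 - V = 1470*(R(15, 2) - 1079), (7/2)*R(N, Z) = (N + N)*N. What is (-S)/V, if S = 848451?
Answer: -848451/1397132 ≈ -0.60728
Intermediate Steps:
R(N, Z) = 4*N**2/7 (R(N, Z) = 2*((N + N)*N)/7 = 2*((2*N)*N)/7 = 2*(2*N**2)/7 = 4*N**2/7)
V = 1397132 (V = 2 - 1470*((4/7)*15**2 - 1079) = 2 - 1470*((4/7)*225 - 1079) = 2 - 1470*(900/7 - 1079) = 2 - 1470*(-6653)/7 = 2 - 1*(-1397130) = 2 + 1397130 = 1397132)
(-S)/V = -1*848451/1397132 = -848451*1/1397132 = -848451/1397132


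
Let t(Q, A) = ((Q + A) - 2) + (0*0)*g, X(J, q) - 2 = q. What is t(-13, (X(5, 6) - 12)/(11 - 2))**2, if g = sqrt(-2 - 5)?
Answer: 19321/81 ≈ 238.53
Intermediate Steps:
X(J, q) = 2 + q
g = I*sqrt(7) (g = sqrt(-7) = I*sqrt(7) ≈ 2.6458*I)
t(Q, A) = -2 + A + Q (t(Q, A) = ((Q + A) - 2) + (0*0)*(I*sqrt(7)) = ((A + Q) - 2) + 0*(I*sqrt(7)) = (-2 + A + Q) + 0 = -2 + A + Q)
t(-13, (X(5, 6) - 12)/(11 - 2))**2 = (-2 + ((2 + 6) - 12)/(11 - 2) - 13)**2 = (-2 + (8 - 12)/9 - 13)**2 = (-2 - 4*1/9 - 13)**2 = (-2 - 4/9 - 13)**2 = (-139/9)**2 = 19321/81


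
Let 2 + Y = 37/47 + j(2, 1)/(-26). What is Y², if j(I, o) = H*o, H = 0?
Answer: 3249/2209 ≈ 1.4708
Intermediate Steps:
j(I, o) = 0 (j(I, o) = 0*o = 0)
Y = -57/47 (Y = -2 + (37/47 + 0/(-26)) = -2 + (37*(1/47) + 0*(-1/26)) = -2 + (37/47 + 0) = -2 + 37/47 = -57/47 ≈ -1.2128)
Y² = (-57/47)² = 3249/2209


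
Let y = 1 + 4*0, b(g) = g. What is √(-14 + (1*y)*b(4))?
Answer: I*√10 ≈ 3.1623*I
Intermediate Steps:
y = 1 (y = 1 + 0 = 1)
√(-14 + (1*y)*b(4)) = √(-14 + (1*1)*4) = √(-14 + 1*4) = √(-14 + 4) = √(-10) = I*√10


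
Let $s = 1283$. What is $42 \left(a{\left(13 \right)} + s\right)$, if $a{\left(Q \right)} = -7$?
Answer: $53592$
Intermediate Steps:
$42 \left(a{\left(13 \right)} + s\right) = 42 \left(-7 + 1283\right) = 42 \cdot 1276 = 53592$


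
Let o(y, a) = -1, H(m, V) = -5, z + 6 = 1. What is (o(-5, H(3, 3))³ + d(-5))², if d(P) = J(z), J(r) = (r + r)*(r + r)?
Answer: 9801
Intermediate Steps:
z = -5 (z = -6 + 1 = -5)
J(r) = 4*r² (J(r) = (2*r)*(2*r) = 4*r²)
d(P) = 100 (d(P) = 4*(-5)² = 4*25 = 100)
(o(-5, H(3, 3))³ + d(-5))² = ((-1)³ + 100)² = (-1 + 100)² = 99² = 9801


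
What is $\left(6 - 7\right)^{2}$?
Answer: $1$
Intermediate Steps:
$\left(6 - 7\right)^{2} = \left(-1\right)^{2} = 1$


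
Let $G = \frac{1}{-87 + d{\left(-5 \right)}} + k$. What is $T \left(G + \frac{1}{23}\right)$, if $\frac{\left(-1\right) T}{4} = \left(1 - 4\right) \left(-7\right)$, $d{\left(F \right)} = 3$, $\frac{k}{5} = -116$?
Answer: $\frac{1120499}{23} \approx 48717.0$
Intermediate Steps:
$k = -580$ ($k = 5 \left(-116\right) = -580$)
$G = - \frac{48721}{84}$ ($G = \frac{1}{-87 + 3} - 580 = \frac{1}{-84} - 580 = - \frac{1}{84} - 580 = - \frac{48721}{84} \approx -580.01$)
$T = -84$ ($T = - 4 \left(1 - 4\right) \left(-7\right) = - 4 \left(\left(-3\right) \left(-7\right)\right) = \left(-4\right) 21 = -84$)
$T \left(G + \frac{1}{23}\right) = - 84 \left(- \frac{48721}{84} + \frac{1}{23}\right) = \left(-84\right) \left(- \frac{1120499}{1932}\right) = \frac{1120499}{23}$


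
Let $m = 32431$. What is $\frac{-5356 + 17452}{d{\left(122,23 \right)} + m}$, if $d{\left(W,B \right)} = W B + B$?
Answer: $\frac{3024}{8815} \approx 0.34305$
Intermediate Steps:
$d{\left(W,B \right)} = B + B W$ ($d{\left(W,B \right)} = B W + B = B + B W$)
$\frac{-5356 + 17452}{d{\left(122,23 \right)} + m} = \frac{-5356 + 17452}{23 \left(1 + 122\right) + 32431} = \frac{12096}{23 \cdot 123 + 32431} = \frac{12096}{2829 + 32431} = \frac{12096}{35260} = 12096 \cdot \frac{1}{35260} = \frac{3024}{8815}$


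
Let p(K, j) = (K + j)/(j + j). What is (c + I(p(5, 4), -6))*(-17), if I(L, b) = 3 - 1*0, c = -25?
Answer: 374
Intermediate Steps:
p(K, j) = (K + j)/(2*j) (p(K, j) = (K + j)/((2*j)) = (K + j)*(1/(2*j)) = (K + j)/(2*j))
I(L, b) = 3 (I(L, b) = 3 + 0 = 3)
(c + I(p(5, 4), -6))*(-17) = (-25 + 3)*(-17) = -22*(-17) = 374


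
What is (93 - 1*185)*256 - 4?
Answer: -23556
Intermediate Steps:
(93 - 1*185)*256 - 4 = (93 - 185)*256 - 4 = -92*256 - 4 = -23552 - 4 = -23556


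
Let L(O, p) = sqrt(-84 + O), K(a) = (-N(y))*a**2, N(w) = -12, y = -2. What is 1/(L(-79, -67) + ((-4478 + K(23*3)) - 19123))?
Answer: 33531/1124328124 - I*sqrt(163)/1124328124 ≈ 2.9823e-5 - 1.1355e-8*I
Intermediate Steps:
K(a) = 12*a**2 (K(a) = (-1*(-12))*a**2 = 12*a**2)
1/(L(-79, -67) + ((-4478 + K(23*3)) - 19123)) = 1/(sqrt(-84 - 79) + ((-4478 + 12*(23*3)**2) - 19123)) = 1/(sqrt(-163) + ((-4478 + 12*69**2) - 19123)) = 1/(I*sqrt(163) + ((-4478 + 12*4761) - 19123)) = 1/(I*sqrt(163) + ((-4478 + 57132) - 19123)) = 1/(I*sqrt(163) + (52654 - 19123)) = 1/(I*sqrt(163) + 33531) = 1/(33531 + I*sqrt(163))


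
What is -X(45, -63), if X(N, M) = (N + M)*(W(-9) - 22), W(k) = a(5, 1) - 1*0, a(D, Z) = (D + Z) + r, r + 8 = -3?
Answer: -486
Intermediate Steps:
r = -11 (r = -8 - 3 = -11)
a(D, Z) = -11 + D + Z (a(D, Z) = (D + Z) - 11 = -11 + D + Z)
W(k) = -5 (W(k) = (-11 + 5 + 1) - 1*0 = -5 + 0 = -5)
X(N, M) = -27*M - 27*N (X(N, M) = (N + M)*(-5 - 22) = (M + N)*(-27) = -27*M - 27*N)
-X(45, -63) = -(-27*(-63) - 27*45) = -(1701 - 1215) = -1*486 = -486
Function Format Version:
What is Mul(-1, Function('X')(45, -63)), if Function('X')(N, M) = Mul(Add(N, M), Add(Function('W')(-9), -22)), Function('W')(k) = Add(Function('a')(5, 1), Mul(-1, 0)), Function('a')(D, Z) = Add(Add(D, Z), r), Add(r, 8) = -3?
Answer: -486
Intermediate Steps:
r = -11 (r = Add(-8, -3) = -11)
Function('a')(D, Z) = Add(-11, D, Z) (Function('a')(D, Z) = Add(Add(D, Z), -11) = Add(-11, D, Z))
Function('W')(k) = -5 (Function('W')(k) = Add(Add(-11, 5, 1), Mul(-1, 0)) = Add(-5, 0) = -5)
Function('X')(N, M) = Add(Mul(-27, M), Mul(-27, N)) (Function('X')(N, M) = Mul(Add(N, M), Add(-5, -22)) = Mul(Add(M, N), -27) = Add(Mul(-27, M), Mul(-27, N)))
Mul(-1, Function('X')(45, -63)) = Mul(-1, Add(Mul(-27, -63), Mul(-27, 45))) = Mul(-1, Add(1701, -1215)) = Mul(-1, 486) = -486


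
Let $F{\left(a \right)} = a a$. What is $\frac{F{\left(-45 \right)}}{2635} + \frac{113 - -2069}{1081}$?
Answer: $\frac{1587719}{569687} \approx 2.787$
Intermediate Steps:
$F{\left(a \right)} = a^{2}$
$\frac{F{\left(-45 \right)}}{2635} + \frac{113 - -2069}{1081} = \frac{\left(-45\right)^{2}}{2635} + \frac{113 - -2069}{1081} = 2025 \cdot \frac{1}{2635} + \left(113 + 2069\right) \frac{1}{1081} = \frac{405}{527} + 2182 \cdot \frac{1}{1081} = \frac{405}{527} + \frac{2182}{1081} = \frac{1587719}{569687}$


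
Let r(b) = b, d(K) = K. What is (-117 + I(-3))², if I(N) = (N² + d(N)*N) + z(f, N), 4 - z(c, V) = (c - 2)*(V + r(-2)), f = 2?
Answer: 9025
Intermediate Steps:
z(c, V) = 4 - (-2 + V)*(-2 + c) (z(c, V) = 4 - (c - 2)*(V - 2) = 4 - (-2 + c)*(-2 + V) = 4 - (-2 + V)*(-2 + c))
I(N) = 4 + 2*N² (I(N) = (N² + N*N) + (2*N + 2*2 - 1*N*2) = (N² + N²) + (2*N + 4 - 2*N) = 2*N² + 4 = 4 + 2*N²)
(-117 + I(-3))² = (-117 + (4 + 2*(-3)²))² = (-117 + (4 + 2*9))² = (-117 + (4 + 18))² = (-117 + 22)² = (-95)² = 9025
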